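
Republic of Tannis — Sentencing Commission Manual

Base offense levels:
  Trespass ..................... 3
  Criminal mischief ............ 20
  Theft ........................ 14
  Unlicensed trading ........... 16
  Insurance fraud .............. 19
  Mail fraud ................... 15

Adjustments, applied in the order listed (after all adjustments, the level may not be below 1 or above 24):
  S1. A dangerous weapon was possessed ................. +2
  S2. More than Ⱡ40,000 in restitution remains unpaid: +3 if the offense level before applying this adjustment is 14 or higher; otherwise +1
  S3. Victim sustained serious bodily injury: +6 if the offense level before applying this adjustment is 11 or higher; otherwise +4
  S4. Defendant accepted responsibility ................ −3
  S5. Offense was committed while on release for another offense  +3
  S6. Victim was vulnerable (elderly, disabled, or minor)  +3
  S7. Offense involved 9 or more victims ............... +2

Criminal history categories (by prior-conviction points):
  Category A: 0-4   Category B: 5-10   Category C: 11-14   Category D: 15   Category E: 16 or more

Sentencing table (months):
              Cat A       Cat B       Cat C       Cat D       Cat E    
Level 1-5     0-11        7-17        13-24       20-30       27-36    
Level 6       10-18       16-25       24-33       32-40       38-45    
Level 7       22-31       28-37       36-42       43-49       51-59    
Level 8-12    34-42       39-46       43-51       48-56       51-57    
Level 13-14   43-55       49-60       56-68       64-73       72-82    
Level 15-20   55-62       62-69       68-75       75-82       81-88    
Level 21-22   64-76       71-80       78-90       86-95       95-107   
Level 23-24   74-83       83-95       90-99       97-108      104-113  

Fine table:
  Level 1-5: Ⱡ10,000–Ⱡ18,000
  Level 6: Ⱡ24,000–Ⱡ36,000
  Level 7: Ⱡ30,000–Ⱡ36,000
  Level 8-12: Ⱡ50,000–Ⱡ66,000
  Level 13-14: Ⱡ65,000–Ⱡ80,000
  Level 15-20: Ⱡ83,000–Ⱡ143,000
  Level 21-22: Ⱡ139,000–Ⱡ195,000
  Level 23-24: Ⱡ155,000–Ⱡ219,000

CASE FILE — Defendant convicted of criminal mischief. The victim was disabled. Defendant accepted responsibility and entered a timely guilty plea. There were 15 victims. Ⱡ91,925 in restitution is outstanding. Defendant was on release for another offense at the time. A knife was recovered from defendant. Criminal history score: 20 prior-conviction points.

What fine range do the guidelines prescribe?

Ⱡ155,000–Ⱡ219,000

Base offense level for criminal mischief: 20.
S1 applies: 20 + 2 = 22.
S2 applies (level before this adjustment is 22 ≥ 14, so +3): 22 + 3 = 25.
S3 does not apply.
S4 applies: 25 − 3 = 22.
S5 applies: 22 + 3 = 25.
S6 applies: 25 + 3 = 28.
S7 applies: 28 + 2 = 30.
Level 30 exceeds the maximum of 24; capped at 24.
Final offense level: 24.
Level 24 falls in the 23-24 band.
Fine table: Level 23-24 → Ⱡ155,000–Ⱡ219,000.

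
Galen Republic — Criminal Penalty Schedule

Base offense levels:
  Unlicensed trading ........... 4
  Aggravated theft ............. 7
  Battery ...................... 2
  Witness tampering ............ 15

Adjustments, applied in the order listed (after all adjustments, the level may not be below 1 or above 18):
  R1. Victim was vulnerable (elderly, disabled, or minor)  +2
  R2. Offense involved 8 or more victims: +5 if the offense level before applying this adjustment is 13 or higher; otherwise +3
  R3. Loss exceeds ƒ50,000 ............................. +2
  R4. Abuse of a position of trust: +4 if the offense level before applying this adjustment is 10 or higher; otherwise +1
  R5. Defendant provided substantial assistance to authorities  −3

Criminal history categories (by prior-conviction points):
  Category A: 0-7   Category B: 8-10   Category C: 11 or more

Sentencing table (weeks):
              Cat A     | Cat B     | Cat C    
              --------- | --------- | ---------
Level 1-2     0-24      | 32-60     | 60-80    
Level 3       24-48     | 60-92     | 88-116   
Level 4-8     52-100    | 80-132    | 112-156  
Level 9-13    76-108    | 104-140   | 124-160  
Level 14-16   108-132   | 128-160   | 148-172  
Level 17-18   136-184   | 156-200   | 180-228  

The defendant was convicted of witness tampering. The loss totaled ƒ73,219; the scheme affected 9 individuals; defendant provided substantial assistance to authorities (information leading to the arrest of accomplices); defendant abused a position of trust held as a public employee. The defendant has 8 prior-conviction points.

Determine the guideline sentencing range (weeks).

Base offense level for witness tampering: 15.
R1 does not apply.
R2 applies (level before this adjustment is 15 ≥ 13, so +5): 15 + 5 = 20.
R3 applies: 20 + 2 = 22.
R4 applies (level before this adjustment is 22 ≥ 10, so +4): 22 + 4 = 26.
R5 applies: 26 − 3 = 23.
Level 23 exceeds the maximum of 18; capped at 18.
Final offense level: 18.
Criminal history: 8 prior points → Category B (8-10).
Level 18 falls in the 17-18 band.
Grid: Level 17-18 × Category B = 156-200 weeks.

156-200 weeks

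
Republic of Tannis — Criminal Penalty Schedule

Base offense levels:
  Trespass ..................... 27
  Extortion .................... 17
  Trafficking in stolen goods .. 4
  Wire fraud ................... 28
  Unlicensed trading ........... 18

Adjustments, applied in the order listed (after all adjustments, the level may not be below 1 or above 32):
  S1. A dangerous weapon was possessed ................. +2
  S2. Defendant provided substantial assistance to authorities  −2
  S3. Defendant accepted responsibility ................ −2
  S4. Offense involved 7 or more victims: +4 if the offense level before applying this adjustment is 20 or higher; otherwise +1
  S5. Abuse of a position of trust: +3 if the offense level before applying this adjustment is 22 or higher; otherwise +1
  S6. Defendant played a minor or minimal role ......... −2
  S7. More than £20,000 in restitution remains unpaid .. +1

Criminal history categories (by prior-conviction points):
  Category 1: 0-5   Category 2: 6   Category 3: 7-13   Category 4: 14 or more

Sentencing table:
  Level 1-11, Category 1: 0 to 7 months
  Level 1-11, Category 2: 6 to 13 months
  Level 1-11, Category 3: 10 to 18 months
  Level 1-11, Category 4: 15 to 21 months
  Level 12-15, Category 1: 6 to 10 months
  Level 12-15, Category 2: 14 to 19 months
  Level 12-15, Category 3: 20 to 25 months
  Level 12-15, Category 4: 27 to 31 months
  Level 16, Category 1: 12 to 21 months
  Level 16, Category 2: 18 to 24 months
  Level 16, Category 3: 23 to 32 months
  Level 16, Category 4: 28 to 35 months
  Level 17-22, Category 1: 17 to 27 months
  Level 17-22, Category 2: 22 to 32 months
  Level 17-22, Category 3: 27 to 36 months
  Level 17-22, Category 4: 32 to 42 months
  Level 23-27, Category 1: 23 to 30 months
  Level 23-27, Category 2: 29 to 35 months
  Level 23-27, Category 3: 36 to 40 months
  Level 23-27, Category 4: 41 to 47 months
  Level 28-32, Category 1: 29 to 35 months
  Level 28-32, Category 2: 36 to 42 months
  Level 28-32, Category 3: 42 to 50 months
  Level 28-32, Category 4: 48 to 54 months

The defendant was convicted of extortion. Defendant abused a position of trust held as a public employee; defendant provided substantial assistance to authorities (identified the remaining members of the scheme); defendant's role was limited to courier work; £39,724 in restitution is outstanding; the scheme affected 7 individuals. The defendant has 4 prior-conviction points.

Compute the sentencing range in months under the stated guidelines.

12-21 months

Base offense level for extortion: 17.
S1 does not apply.
S2 applies: 17 − 2 = 15.
S4 applies (level before this adjustment is 15 < 20, so +1): 15 + 1 = 16.
S5 applies (level before this adjustment is 16 < 22, so +1): 16 + 1 = 17.
S6 applies: 17 − 2 = 15.
S7 applies: 15 + 1 = 16.
Final offense level: 16.
Criminal history: 4 prior points → Category 1 (0-5).
Level 16 falls in the 16 band.
Grid: Level 16 × Category 1 = 12-21 months.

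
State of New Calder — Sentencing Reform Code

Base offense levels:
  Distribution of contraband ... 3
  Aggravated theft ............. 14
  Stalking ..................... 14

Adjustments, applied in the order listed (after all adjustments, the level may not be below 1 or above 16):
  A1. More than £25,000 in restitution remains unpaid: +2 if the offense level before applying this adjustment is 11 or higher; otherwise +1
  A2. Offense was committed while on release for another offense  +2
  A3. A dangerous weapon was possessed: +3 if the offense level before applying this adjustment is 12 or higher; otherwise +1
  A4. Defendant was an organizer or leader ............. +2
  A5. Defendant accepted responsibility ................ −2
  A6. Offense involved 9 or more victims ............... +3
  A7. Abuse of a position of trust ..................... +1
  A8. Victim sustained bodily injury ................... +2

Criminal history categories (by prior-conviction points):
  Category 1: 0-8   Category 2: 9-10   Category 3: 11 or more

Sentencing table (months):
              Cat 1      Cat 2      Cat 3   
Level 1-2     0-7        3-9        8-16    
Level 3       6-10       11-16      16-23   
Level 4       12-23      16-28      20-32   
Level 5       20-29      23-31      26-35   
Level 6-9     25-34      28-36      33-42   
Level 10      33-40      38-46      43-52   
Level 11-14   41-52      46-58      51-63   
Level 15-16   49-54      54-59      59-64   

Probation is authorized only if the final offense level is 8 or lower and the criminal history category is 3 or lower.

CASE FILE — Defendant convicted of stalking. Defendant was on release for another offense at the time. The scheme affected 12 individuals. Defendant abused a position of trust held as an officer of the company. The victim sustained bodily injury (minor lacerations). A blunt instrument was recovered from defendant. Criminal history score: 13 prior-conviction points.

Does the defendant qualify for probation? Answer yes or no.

No

Base offense level for stalking: 14.
A2 applies: 14 + 2 = 16.
A3 applies (level before this adjustment is 16 ≥ 12, so +3): 16 + 3 = 19.
A4 does not apply.
A5 does not apply.
A6 applies: 19 + 3 = 22.
A7 applies: 22 + 1 = 23.
A8 applies: 23 + 2 = 25.
Level 25 exceeds the maximum of 16; capped at 16.
Final offense level: 16.
Criminal history: 13 prior points → Category 3 (11+).
Level 16 falls in the 15-16 band.
Grid: Level 15-16 × Category 3 = 59-64 months.
Probation check: level 16 > 8 and category 3 ≤ 3 → not eligible.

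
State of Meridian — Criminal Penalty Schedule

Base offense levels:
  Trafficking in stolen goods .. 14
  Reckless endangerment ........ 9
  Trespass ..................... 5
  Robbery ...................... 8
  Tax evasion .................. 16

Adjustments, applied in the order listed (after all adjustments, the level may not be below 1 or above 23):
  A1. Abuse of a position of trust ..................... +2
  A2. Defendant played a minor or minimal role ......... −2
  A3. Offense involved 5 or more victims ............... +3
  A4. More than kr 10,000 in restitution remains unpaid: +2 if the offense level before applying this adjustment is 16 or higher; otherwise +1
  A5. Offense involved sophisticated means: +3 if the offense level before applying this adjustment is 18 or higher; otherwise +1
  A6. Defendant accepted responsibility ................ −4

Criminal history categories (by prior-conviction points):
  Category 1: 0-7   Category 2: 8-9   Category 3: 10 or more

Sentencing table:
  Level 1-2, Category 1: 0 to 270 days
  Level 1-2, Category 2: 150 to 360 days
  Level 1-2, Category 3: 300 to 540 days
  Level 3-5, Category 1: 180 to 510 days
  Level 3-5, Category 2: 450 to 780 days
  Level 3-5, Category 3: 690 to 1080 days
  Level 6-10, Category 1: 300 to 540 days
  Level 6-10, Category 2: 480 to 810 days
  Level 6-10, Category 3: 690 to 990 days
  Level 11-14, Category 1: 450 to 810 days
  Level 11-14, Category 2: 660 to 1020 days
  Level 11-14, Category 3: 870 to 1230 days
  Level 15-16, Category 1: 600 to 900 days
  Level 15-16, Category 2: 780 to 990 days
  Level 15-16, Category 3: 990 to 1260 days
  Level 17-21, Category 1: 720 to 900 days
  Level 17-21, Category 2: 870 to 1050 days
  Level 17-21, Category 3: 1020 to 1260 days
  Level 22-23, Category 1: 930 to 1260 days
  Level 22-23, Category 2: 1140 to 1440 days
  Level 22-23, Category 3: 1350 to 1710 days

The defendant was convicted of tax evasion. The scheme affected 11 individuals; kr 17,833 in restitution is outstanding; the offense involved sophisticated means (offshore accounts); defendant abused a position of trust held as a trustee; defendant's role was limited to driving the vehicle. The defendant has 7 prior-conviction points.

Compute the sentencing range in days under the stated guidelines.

930-1260 days

Base offense level for tax evasion: 16.
A1 applies: 16 + 2 = 18.
A2 applies: 18 − 2 = 16.
A3 applies: 16 + 3 = 19.
A4 applies (level before this adjustment is 19 ≥ 16, so +2): 19 + 2 = 21.
A5 applies (level before this adjustment is 21 ≥ 18, so +3): 21 + 3 = 24.
A6 does not apply.
Level 24 exceeds the maximum of 23; capped at 23.
Final offense level: 23.
Criminal history: 7 prior points → Category 1 (0-7).
Level 23 falls in the 22-23 band.
Grid: Level 22-23 × Category 1 = 930-1260 days.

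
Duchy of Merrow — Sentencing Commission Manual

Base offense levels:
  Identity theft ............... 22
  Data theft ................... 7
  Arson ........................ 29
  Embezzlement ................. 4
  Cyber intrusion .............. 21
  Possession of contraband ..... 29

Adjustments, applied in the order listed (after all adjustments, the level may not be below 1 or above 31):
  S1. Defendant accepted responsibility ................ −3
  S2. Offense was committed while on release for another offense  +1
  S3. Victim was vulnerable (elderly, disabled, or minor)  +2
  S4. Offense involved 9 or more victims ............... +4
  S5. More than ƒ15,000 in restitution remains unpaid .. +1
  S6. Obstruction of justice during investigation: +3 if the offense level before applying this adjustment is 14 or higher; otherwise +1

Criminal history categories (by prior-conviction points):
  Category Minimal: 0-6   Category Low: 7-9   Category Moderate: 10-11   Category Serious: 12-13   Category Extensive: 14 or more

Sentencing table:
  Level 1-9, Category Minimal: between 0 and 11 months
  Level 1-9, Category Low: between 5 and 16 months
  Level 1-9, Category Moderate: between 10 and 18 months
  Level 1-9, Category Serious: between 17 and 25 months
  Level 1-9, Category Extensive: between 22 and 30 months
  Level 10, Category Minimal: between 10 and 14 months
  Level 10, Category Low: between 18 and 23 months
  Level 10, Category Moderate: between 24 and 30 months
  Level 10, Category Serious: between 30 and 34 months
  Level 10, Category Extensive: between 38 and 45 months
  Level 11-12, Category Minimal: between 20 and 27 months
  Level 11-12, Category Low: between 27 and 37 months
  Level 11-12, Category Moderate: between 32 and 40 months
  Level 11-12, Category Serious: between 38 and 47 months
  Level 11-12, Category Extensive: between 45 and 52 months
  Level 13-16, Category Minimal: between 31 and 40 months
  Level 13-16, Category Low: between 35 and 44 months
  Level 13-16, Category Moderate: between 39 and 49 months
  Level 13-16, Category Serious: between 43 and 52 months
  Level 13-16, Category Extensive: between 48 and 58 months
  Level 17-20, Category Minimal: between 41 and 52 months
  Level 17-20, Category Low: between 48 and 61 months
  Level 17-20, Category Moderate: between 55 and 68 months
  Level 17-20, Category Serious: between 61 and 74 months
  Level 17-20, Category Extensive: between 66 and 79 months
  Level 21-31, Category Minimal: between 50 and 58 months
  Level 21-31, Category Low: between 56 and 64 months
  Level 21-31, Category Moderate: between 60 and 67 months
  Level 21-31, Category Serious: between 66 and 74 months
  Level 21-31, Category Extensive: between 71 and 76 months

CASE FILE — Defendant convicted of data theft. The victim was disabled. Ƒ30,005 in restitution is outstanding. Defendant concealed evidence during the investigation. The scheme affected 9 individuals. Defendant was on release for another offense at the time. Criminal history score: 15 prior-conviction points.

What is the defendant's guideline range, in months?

66-79 months

Base offense level for data theft: 7.
S2 applies: 7 + 1 = 8.
S3 applies: 8 + 2 = 10.
S4 applies: 10 + 4 = 14.
S5 applies: 14 + 1 = 15.
S6 applies (level before this adjustment is 15 ≥ 14, so +3): 15 + 3 = 18.
Final offense level: 18.
Criminal history: 15 prior points → Category Extensive (14+).
Level 18 falls in the 17-20 band.
Grid: Level 17-20 × Category Extensive = 66-79 months.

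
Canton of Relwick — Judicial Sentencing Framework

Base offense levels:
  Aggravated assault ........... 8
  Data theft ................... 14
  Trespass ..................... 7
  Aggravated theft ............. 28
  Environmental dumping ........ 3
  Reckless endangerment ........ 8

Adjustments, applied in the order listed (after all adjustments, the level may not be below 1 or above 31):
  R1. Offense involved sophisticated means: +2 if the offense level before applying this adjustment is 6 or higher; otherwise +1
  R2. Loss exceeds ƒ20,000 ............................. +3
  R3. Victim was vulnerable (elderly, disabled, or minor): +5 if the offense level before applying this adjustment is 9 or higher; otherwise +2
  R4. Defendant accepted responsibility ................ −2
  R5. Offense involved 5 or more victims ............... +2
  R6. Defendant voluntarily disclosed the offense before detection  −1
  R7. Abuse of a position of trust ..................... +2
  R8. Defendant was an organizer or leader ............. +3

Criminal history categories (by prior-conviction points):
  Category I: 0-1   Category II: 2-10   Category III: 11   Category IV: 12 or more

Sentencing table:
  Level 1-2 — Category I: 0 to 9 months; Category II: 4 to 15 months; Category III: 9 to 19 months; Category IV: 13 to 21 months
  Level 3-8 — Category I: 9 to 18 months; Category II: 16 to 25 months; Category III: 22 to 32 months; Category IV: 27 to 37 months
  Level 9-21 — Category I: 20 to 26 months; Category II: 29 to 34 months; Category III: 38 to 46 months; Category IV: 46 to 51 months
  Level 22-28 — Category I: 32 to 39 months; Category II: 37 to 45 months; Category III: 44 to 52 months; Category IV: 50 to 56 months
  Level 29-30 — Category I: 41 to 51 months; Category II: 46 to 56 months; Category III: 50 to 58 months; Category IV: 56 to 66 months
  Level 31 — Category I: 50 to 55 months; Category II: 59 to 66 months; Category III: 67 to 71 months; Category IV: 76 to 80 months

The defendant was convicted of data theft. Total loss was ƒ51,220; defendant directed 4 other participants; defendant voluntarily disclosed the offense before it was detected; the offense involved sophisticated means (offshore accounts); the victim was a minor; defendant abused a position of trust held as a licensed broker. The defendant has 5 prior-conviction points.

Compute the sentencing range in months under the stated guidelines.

Base offense level for data theft: 14.
R1 applies (level before this adjustment is 14 ≥ 6, so +2): 14 + 2 = 16.
R2 applies: 16 + 3 = 19.
R3 applies (level before this adjustment is 19 ≥ 9, so +5): 19 + 5 = 24.
R4 does not apply.
R5 does not apply.
R6 applies: 24 − 1 = 23.
R7 applies: 23 + 2 = 25.
R8 applies: 25 + 3 = 28.
Final offense level: 28.
Criminal history: 5 prior points → Category II (2-10).
Level 28 falls in the 22-28 band.
Grid: Level 22-28 × Category II = 37-45 months.

37-45 months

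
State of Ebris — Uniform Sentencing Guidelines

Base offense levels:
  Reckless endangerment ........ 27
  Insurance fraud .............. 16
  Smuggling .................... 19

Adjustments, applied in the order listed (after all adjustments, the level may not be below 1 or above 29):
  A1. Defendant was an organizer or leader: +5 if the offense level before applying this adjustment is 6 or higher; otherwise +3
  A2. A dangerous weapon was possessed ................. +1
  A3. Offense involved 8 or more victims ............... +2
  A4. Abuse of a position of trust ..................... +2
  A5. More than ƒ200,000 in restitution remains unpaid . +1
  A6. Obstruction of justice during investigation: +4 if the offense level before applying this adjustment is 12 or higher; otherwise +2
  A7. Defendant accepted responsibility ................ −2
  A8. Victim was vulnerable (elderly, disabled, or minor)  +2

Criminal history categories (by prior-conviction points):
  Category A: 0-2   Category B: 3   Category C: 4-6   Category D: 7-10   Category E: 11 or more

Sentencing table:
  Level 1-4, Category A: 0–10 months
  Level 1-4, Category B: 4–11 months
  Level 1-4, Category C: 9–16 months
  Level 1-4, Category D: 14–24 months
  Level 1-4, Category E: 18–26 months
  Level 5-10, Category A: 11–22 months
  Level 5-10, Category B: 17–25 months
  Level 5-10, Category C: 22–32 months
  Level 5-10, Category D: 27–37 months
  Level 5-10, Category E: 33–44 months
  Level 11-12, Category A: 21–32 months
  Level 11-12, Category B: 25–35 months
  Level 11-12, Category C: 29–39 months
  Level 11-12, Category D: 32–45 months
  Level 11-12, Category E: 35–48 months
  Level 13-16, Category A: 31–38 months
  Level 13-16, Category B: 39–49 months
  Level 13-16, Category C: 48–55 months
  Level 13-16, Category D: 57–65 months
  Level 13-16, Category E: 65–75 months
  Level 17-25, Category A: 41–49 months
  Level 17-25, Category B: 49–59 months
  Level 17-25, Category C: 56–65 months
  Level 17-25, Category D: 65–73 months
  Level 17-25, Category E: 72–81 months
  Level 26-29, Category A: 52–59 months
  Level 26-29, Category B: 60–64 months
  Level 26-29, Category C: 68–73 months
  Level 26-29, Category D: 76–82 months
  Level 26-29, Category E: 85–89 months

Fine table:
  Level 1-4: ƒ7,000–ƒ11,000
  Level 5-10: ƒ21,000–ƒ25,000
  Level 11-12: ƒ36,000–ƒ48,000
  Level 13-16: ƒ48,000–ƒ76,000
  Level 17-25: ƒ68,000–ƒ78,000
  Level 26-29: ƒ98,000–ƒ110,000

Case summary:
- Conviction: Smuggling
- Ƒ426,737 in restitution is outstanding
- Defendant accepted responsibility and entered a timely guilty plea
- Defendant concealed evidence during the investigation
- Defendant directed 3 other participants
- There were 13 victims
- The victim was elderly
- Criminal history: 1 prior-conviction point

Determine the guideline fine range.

ƒ98,000–ƒ110,000

Base offense level for smuggling: 19.
A1 applies (level before this adjustment is 19 ≥ 6, so +5): 19 + 5 = 24.
A3 applies: 24 + 2 = 26.
A5 applies: 26 + 1 = 27.
A6 applies (level before this adjustment is 27 ≥ 12, so +4): 27 + 4 = 31.
A7 applies: 31 − 2 = 29.
A8 applies: 29 + 2 = 31.
Level 31 exceeds the maximum of 29; capped at 29.
Final offense level: 29.
Level 29 falls in the 26-29 band.
Fine table: Level 26-29 → ƒ98,000–ƒ110,000.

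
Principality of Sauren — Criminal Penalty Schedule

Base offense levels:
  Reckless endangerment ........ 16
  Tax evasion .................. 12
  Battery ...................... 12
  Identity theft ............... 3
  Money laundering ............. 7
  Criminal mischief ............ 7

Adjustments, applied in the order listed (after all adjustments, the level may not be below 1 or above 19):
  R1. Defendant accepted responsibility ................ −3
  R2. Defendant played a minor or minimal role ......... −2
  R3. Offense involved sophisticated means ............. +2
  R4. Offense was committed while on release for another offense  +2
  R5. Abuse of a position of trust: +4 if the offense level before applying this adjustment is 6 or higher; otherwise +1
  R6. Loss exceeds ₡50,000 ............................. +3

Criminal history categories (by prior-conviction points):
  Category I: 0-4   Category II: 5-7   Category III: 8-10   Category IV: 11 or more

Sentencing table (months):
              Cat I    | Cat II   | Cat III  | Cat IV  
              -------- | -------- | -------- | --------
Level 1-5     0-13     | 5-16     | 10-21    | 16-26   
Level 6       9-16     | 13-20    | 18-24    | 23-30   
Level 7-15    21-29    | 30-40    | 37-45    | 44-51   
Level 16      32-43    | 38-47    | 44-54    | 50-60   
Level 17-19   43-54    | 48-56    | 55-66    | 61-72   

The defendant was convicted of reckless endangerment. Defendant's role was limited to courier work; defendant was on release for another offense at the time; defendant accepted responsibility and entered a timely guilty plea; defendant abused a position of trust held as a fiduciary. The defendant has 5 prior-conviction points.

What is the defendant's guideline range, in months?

48-56 months

Base offense level for reckless endangerment: 16.
R1 applies: 16 − 3 = 13.
R2 applies: 13 − 2 = 11.
R4 applies: 11 + 2 = 13.
R5 applies (level before this adjustment is 13 ≥ 6, so +4): 13 + 4 = 17.
Final offense level: 17.
Criminal history: 5 prior points → Category II (5-7).
Level 17 falls in the 17-19 band.
Grid: Level 17-19 × Category II = 48-56 months.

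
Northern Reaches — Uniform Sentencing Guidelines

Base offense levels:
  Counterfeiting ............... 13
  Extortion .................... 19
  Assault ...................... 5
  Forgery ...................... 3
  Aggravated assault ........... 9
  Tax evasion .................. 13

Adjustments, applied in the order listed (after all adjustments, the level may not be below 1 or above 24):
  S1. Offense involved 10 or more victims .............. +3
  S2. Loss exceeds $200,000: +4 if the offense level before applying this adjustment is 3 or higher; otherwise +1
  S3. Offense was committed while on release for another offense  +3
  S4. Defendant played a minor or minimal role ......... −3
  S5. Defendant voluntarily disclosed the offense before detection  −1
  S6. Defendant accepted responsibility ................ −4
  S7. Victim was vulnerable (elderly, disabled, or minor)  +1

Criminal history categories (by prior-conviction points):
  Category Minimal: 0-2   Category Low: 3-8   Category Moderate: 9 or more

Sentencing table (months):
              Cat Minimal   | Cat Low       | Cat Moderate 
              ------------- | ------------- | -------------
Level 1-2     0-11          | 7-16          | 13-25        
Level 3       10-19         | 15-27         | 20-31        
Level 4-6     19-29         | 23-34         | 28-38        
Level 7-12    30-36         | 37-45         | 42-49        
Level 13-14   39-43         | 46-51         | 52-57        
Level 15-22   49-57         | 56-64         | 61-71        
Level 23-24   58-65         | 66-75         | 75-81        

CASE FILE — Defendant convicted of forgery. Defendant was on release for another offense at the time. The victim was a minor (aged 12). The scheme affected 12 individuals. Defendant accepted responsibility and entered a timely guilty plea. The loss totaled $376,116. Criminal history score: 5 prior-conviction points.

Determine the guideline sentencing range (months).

Base offense level for forgery: 3.
S1 applies: 3 + 3 = 6.
S2 applies (level before this adjustment is 6 ≥ 3, so +4): 6 + 4 = 10.
S3 applies: 10 + 3 = 13.
S4 does not apply.
S5 does not apply.
S6 applies: 13 − 4 = 9.
S7 applies: 9 + 1 = 10.
Final offense level: 10.
Criminal history: 5 prior points → Category Low (3-8).
Level 10 falls in the 7-12 band.
Grid: Level 7-12 × Category Low = 37-45 months.

37-45 months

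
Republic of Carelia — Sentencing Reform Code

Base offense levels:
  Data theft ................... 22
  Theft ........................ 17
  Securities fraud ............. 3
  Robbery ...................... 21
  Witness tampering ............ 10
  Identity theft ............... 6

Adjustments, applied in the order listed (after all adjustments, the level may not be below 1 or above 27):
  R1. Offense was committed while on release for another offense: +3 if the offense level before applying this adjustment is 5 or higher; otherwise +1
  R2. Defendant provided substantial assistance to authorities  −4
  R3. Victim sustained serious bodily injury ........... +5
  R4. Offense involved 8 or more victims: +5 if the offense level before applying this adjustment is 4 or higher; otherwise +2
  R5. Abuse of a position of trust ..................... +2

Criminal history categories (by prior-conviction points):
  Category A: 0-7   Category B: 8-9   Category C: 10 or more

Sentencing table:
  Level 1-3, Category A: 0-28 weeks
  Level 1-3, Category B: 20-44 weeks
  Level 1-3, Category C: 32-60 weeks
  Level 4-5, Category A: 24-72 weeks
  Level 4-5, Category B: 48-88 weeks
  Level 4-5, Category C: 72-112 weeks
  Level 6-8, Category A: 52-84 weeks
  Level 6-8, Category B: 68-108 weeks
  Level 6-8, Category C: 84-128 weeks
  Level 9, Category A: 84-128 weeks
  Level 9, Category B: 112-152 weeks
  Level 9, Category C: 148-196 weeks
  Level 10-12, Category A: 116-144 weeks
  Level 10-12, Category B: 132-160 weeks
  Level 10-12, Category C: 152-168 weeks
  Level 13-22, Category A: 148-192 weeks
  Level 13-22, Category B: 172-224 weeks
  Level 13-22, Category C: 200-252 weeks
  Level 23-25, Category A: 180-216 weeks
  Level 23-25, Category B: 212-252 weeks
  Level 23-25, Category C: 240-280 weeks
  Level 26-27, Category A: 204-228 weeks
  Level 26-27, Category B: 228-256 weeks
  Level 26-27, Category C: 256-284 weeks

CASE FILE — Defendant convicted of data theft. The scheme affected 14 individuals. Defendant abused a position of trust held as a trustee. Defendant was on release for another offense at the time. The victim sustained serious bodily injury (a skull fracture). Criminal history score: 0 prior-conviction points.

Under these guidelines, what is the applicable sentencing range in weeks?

204-228 weeks

Base offense level for data theft: 22.
R1 applies (level before this adjustment is 22 ≥ 5, so +3): 22 + 3 = 25.
R3 applies: 25 + 5 = 30.
R4 applies (level before this adjustment is 30 ≥ 4, so +5): 30 + 5 = 35.
R5 applies: 35 + 2 = 37.
Level 37 exceeds the maximum of 27; capped at 27.
Final offense level: 27.
Criminal history: 0 prior points → Category A (0-7).
Level 27 falls in the 26-27 band.
Grid: Level 26-27 × Category A = 204-228 weeks.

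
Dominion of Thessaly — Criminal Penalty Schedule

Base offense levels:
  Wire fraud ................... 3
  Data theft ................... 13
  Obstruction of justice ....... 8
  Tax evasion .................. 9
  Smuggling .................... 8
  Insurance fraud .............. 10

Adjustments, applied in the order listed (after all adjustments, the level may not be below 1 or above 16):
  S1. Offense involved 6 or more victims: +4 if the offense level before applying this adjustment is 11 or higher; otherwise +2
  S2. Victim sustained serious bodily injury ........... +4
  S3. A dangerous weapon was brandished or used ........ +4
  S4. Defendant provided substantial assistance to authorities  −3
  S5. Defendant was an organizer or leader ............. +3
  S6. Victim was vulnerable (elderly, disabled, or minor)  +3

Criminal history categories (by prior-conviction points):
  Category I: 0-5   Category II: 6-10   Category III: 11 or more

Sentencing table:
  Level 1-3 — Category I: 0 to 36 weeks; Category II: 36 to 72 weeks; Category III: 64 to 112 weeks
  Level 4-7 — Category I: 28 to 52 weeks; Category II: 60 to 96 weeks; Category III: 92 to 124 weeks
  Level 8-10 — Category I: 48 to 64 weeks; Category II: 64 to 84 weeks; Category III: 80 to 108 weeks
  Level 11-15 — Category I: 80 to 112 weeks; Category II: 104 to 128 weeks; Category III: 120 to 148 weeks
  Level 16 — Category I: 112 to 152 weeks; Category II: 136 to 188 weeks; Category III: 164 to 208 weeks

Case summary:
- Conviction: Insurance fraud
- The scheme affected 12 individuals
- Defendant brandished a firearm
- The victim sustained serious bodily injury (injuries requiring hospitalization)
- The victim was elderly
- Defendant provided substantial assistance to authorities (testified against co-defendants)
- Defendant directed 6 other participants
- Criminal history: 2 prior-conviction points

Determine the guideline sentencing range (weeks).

112-152 weeks

Base offense level for insurance fraud: 10.
S1 applies (level before this adjustment is 10 < 11, so +2): 10 + 2 = 12.
S2 applies: 12 + 4 = 16.
S3 applies: 16 + 4 = 20.
S4 applies: 20 − 3 = 17.
S5 applies: 17 + 3 = 20.
S6 applies: 20 + 3 = 23.
Level 23 exceeds the maximum of 16; capped at 16.
Final offense level: 16.
Criminal history: 2 prior points → Category I (0-5).
Level 16 falls in the 16 band.
Grid: Level 16 × Category I = 112-152 weeks.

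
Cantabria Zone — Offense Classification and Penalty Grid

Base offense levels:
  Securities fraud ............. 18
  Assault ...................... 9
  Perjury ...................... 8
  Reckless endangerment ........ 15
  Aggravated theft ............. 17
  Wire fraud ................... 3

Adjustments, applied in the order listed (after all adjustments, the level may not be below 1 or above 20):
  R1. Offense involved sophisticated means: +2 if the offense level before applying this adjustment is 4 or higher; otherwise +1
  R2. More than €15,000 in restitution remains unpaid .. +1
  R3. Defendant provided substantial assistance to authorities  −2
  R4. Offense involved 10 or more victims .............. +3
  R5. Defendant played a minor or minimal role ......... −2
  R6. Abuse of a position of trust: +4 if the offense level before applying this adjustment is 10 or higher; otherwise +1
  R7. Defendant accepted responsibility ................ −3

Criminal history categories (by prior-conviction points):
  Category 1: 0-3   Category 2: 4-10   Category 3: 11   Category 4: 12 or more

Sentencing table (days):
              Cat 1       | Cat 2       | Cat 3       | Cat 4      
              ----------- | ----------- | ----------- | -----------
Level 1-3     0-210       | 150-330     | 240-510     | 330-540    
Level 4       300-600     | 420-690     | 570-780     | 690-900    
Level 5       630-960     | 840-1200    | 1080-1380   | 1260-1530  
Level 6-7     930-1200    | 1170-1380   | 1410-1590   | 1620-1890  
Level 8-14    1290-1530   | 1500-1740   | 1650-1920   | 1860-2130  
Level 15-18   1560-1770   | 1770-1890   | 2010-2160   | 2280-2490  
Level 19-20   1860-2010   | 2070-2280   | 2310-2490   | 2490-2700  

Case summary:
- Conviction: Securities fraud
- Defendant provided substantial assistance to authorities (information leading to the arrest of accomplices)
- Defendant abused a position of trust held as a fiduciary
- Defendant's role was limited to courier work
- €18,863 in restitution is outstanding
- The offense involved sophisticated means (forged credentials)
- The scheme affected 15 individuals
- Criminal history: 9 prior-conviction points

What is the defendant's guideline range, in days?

Base offense level for securities fraud: 18.
R1 applies (level before this adjustment is 18 ≥ 4, so +2): 18 + 2 = 20.
R2 applies: 20 + 1 = 21.
R3 applies: 21 − 2 = 19.
R4 applies: 19 + 3 = 22.
R5 applies: 22 − 2 = 20.
R6 applies (level before this adjustment is 20 ≥ 10, so +4): 20 + 4 = 24.
R7 does not apply.
Level 24 exceeds the maximum of 20; capped at 20.
Final offense level: 20.
Criminal history: 9 prior points → Category 2 (4-10).
Level 20 falls in the 19-20 band.
Grid: Level 19-20 × Category 2 = 2070-2280 days.

2070-2280 days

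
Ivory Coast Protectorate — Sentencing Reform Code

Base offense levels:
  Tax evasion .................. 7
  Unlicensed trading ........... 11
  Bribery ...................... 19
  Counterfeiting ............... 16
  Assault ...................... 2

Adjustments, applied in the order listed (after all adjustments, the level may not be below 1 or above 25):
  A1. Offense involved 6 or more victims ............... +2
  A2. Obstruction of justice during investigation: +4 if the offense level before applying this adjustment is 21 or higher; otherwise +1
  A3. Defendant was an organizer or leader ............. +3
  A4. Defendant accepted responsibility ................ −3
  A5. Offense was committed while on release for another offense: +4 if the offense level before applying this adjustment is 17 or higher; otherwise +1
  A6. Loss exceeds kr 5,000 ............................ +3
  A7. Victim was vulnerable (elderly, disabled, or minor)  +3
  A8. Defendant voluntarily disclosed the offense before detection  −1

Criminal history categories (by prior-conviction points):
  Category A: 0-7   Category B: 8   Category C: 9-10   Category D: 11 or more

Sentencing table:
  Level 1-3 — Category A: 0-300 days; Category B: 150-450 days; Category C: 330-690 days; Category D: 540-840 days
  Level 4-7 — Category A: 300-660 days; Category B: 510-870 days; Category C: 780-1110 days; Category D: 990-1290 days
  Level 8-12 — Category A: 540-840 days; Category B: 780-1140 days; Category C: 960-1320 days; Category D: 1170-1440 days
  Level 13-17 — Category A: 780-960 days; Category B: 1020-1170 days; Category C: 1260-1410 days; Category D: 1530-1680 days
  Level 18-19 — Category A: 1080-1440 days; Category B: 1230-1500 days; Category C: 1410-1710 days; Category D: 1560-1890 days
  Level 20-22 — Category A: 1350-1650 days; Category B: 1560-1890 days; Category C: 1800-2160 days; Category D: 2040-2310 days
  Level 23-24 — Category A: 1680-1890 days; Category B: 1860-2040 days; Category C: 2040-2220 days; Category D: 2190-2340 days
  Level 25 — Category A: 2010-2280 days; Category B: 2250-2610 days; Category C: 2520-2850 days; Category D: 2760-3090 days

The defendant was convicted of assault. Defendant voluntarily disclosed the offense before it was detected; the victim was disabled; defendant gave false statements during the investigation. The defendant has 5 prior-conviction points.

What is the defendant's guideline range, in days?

Base offense level for assault: 2.
A2 applies (level before this adjustment is 2 < 21, so +1): 2 + 1 = 3.
A3 does not apply.
A5 does not apply.
A6 does not apply.
A7 applies: 3 + 3 = 6.
A8 applies: 6 − 1 = 5.
Final offense level: 5.
Criminal history: 5 prior points → Category A (0-7).
Level 5 falls in the 4-7 band.
Grid: Level 4-7 × Category A = 300-660 days.

300-660 days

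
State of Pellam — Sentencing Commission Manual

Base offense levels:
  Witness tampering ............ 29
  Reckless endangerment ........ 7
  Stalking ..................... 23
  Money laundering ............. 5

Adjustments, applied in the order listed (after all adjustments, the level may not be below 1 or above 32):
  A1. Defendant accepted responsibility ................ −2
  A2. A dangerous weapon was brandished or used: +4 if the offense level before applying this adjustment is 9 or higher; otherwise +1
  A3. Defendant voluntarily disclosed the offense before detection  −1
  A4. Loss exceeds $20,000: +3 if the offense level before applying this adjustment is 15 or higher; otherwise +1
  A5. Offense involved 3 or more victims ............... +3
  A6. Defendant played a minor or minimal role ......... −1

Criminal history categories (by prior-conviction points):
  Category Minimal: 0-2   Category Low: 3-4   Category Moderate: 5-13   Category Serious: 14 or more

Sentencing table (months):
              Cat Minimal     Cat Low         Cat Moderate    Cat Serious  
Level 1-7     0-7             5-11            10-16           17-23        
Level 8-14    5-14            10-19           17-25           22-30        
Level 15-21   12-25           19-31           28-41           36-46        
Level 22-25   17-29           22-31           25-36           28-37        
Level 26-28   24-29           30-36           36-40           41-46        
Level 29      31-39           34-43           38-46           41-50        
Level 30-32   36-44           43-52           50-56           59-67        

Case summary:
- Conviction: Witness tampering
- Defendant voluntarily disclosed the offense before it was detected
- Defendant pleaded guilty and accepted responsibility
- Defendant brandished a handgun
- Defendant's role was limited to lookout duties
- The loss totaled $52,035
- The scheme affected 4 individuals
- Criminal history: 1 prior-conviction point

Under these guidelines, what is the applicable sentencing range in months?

Base offense level for witness tampering: 29.
A1 applies: 29 − 2 = 27.
A2 applies (level before this adjustment is 27 ≥ 9, so +4): 27 + 4 = 31.
A3 applies: 31 − 1 = 30.
A4 applies (level before this adjustment is 30 ≥ 15, so +3): 30 + 3 = 33.
A5 applies: 33 + 3 = 36.
A6 applies: 36 − 1 = 35.
Level 35 exceeds the maximum of 32; capped at 32.
Final offense level: 32.
Criminal history: 1 prior point → Category Minimal (0-2).
Level 32 falls in the 30-32 band.
Grid: Level 30-32 × Category Minimal = 36-44 months.

36-44 months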